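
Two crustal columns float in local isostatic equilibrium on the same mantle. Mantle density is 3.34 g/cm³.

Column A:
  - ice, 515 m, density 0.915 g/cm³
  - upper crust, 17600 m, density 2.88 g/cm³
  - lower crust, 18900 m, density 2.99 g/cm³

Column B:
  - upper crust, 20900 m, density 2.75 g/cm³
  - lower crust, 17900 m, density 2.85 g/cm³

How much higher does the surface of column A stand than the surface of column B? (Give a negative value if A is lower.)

For any compensation level in the mantle, the mantle terms cancel and isostasy reduces to e = (Σt_A − Σt_B) − (Σ(ρt)_A − Σ(ρt)_B) / ρ_m.
Σt_A = 37015 m; Σt_B = 38800 m; Σ(ρt)_A = 107670.225; Σ(ρt)_B = 108490 (in m·g/cm³).
e = (37015 − 38800) − (107670.225 − 108490) / 3.34 = −1540 m.

−1540 m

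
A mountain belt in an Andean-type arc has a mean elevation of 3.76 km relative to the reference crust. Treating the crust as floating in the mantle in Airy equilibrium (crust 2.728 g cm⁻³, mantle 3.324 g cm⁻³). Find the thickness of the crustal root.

By Archimedes' principle applied to the lithosphere: the weight of the topography is balanced by the buoyancy of the root, ρ_c h = (ρ_m − ρ_c) r.
r = h · ρ_c / (ρ_m − ρ_c) = 3.76 km × 2.728 / (3.324 − 2.728) = 17.2 km.

17.2 km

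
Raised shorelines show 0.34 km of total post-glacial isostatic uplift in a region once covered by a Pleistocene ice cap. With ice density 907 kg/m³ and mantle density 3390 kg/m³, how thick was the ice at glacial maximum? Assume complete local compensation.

1.27 km

u = t ρ_ice/ρ_m → t = u ρ_m/ρ_ice = 0.34 km × 3390/907 = 1.27 km.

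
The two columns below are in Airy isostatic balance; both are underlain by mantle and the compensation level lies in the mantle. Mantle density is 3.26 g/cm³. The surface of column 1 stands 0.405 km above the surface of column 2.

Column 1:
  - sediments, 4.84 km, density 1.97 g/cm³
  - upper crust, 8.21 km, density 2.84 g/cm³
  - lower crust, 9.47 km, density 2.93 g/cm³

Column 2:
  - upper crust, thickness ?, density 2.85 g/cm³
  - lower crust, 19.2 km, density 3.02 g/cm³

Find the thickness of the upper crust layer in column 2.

Take the compensation level at the base of the deeper column (depth z_c below the surface of column 1) and equate Σ ρ_i t_i down to z_c; mantle fills any gap and the z_c terms cancel.
Column 1: 4.84×1.97 + 8.21×2.84 + 9.47×2.93 + (z_c − 22.52)×3.26
Column 2: 0.405×0 + x×2.85 + 19.2×3.02 + (z_c − 0.405 − 19.2 − x)×3.26
The z_c×3.26 term appears on both sides and cancels. Collect the known terms of each column as K = Σ(ρt)_known − 3.26 × (depth of known layers): K_1 = 60.5983 − 3.26×22.52 = −12.8169; K_2 = 57.984 − 3.26×(0.405 + 19.2) = −5.9283.
Balance: K_1 = K_2 − x×(3.26 − 2.85), so x = (K_2 − K_1)/(3.26 − 2.85) = 6.8886/0.41 = 16.8 km.

16.8 km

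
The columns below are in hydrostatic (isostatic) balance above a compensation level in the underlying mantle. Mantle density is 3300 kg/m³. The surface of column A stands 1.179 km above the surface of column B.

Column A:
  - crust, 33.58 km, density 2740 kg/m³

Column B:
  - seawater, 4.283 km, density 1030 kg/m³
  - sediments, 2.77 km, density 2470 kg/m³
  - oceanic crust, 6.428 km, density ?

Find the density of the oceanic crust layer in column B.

Take the compensation level at the base of the deeper column (depth z_c below the surface of column A) and equate Σ ρ_i t_i down to z_c; mantle fills any gap and the z_c terms cancel.
Column A: 33.58×2740 + (z_c − 33.58)×3300
Column B: 1.179×0 + 4.283×1030 + 2.77×2470 + 6.428×ρ + (z_c − 1.179 − 13.481)×3300
The z_c×3300 term appears on both sides and cancels. Collect the known terms of each column as K = Σ(ρt)_known − 3300 × (depth of known layers): K_A = 92009.2 − 3300×33.58 = −18804.8; K_B = 11253.39 − 3300×(1.179 + 13.481) = −37124.61.
Balance: K_A = K_B + 6.428×ρ, so ρ = (K_A − K_B)/6.428 = 18319.8/6.428 = 2850 kg/m³.

2850 kg/m³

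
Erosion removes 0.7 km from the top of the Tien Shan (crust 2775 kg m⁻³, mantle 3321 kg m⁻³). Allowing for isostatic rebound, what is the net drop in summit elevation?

0.115 km

Rebound u = e ρ_c/ρ_m = 0.7 km × 2775/3321 = 0.5849 km.
Net surface drop = e − u = 0.7 km − 0.5849 km = e (ρ_m − ρ_c)/ρ_m = 0.115 km.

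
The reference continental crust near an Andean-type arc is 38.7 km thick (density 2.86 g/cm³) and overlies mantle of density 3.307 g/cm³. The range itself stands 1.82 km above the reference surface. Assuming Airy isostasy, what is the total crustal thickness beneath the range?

Root depth r = h ρ_c / (ρ_m − ρ_c) = 1.82 km × 2.86 / 0.447 = 11.64 km.
Total thickness = T + h + r = 38.7 km + 1.82 km + 11.64 km = 52.2 km.

52.2 km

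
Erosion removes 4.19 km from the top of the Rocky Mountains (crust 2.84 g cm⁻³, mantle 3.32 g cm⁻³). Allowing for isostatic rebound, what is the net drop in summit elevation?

0.606 km

Rebound u = e ρ_c/ρ_m = 4.19 km × 2.84/3.32 = 3.584 km.
Net surface drop = e − u = 4.19 km − 3.584 km = e (ρ_m − ρ_c)/ρ_m = 0.606 km.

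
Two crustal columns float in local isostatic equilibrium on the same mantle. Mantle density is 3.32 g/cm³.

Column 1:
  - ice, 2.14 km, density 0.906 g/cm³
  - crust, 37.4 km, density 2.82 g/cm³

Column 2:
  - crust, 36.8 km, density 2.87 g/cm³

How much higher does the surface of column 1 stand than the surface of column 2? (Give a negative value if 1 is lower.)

For any compensation level in the mantle, the mantle terms cancel and isostasy reduces to e = (Σt_1 − Σt_2) − (Σ(ρt)_1 − Σ(ρt)_2) / ρ_m.
Σt_1 = 39.54 km; Σt_2 = 36.8 km; Σ(ρt)_1 = 107.40684; Σ(ρt)_2 = 105.616 (in km·g/cm³).
e = (39.54 − 36.8) − (107.40684 − 105.616) / 3.32 = 2.2 km.

2.2 km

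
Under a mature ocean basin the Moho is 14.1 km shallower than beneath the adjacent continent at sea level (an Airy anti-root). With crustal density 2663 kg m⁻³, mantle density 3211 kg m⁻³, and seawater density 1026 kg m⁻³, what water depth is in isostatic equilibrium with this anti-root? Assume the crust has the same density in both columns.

Replacing a thickness d of crust by seawater at the top must be balanced by replacing crust with mantle at the base: d (ρ_c − ρ_w) = a (ρ_m − ρ_c).
d = a (ρ_m − ρ_c)/(ρ_c − ρ_w) = 14.1 km × 548/1637 = 4.72 km.

4.72 km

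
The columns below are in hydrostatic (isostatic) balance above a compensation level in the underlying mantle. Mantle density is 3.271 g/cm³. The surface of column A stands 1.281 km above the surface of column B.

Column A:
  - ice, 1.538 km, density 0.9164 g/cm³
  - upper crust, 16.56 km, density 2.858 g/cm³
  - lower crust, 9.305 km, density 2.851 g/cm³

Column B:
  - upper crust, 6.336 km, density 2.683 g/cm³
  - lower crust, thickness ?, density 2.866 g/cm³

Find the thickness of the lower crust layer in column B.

Take the compensation level at the base of the deeper column (depth z_c below the surface of column A) and equate Σ ρ_i t_i down to z_c; mantle fills any gap and the z_c terms cancel.
Column A: 1.538×0.9164 + 16.56×2.858 + 9.305×2.851 + (z_c − 27.403)×3.271
Column B: 1.281×0 + 6.336×2.683 + x×2.866 + (z_c − 1.281 − 6.336 − x)×3.271
The z_c×3.271 term appears on both sides and cancels. Collect the known terms of each column as K = Σ(ρt)_known − 3.271 × (depth of known layers): K_A = 75.2664582 − 3.271×27.403 = −14.3687548; K_B = 16.999488 − 3.271×(1.281 + 6.336) = −7.915719.
Balance: K_A = K_B − x×(3.271 − 2.866), so x = (K_B − K_A)/(3.271 − 2.866) = 6.45304/0.405 = 15.9 km.

15.9 km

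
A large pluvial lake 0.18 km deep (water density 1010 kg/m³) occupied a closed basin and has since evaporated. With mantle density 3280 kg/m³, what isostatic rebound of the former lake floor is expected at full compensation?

0.0554 km

u = d ρ_w/ρ_m = 0.18 km × 1010/3280 = 0.0554 km.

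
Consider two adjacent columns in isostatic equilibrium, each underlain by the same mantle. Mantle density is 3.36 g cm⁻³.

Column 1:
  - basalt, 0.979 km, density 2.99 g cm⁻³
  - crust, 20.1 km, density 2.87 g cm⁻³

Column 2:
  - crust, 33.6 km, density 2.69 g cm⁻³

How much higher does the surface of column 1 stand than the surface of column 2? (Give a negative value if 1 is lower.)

−3.66 km

For any compensation level in the mantle, the mantle terms cancel and isostasy reduces to e = (Σt_1 − Σt_2) − (Σ(ρt)_1 − Σ(ρt)_2) / ρ_m.
Σt_1 = 21.079 km; Σt_2 = 33.6 km; Σ(ρt)_1 = 60.61421; Σ(ρt)_2 = 90.384 (in km·g cm⁻³).
e = (21.079 − 33.6) − (60.61421 − 90.384) / 3.36 = −3.66 km.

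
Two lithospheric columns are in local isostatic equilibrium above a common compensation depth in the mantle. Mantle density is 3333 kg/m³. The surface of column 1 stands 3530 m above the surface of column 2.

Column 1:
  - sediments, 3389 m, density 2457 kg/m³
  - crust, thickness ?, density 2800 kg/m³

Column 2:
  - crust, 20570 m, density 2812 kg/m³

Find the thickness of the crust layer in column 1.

Take the compensation level at the base of the deeper column (depth z_c below the surface of column 1) and equate Σ ρ_i t_i down to z_c; mantle fills any gap and the z_c terms cancel.
Column 1: 3389×2457 + x×2800 + (z_c − 3389 − x)×3333
Column 2: 3530×0 + 20570×2812 + (z_c − 3530 − 20570)×3333
The z_c×3333 term appears on both sides and cancels. Collect the known terms of each column as K = Σ(ρt)_known − 3333 × (depth of known layers): K_1 = 8326773 − 3333×3389 = −2968764; K_2 = 57842840 − 3333×(3530 + 20570) = −22482460.
Balance: K_1 − x×(3333 − 2800) = K_2, so x = (K_1 − K_2)/(3333 − 2800) = 19513700/533 = 36600 m.

36600 m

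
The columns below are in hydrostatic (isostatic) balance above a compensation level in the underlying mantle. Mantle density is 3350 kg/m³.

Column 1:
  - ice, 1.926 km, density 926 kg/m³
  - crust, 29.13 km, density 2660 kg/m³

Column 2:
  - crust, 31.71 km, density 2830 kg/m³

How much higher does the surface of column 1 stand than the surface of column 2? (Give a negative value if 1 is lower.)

2.47 km

For any compensation level in the mantle, the mantle terms cancel and isostasy reduces to e = (Σt_1 − Σt_2) − (Σ(ρt)_1 − Σ(ρt)_2) / ρ_m.
Σt_1 = 31.056 km; Σt_2 = 31.71 km; Σ(ρt)_1 = 79269.276; Σ(ρt)_2 = 89739.3 (in km·kg/m³).
e = (31.056 − 31.71) − (79269.276 − 89739.3) / 3350 = 2.47 km.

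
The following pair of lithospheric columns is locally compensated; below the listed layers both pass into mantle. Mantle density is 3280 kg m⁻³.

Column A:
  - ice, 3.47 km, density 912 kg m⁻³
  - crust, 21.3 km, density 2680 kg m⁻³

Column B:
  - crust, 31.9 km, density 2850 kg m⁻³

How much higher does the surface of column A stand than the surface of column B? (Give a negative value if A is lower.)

2.22 km

For any compensation level in the mantle, the mantle terms cancel and isostasy reduces to e = (Σt_A − Σt_B) − (Σ(ρt)_A − Σ(ρt)_B) / ρ_m.
Σt_A = 24.77 km; Σt_B = 31.9 km; Σ(ρt)_A = 60248.64; Σ(ρt)_B = 90915 (in km·kg m⁻³).
e = (24.77 − 31.9) − (60248.64 − 90915) / 3280 = 2.22 km.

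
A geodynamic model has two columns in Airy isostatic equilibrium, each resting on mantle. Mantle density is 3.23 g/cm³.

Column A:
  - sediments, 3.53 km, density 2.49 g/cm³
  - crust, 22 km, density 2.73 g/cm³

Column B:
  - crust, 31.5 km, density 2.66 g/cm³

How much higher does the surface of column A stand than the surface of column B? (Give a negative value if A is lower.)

−1.34 km

For any compensation level in the mantle, the mantle terms cancel and isostasy reduces to e = (Σt_A − Σt_B) − (Σ(ρt)_A − Σ(ρt)_B) / ρ_m.
Σt_A = 25.53 km; Σt_B = 31.5 km; Σ(ρt)_A = 68.8497; Σ(ρt)_B = 83.79 (in km·g/cm³).
e = (25.53 − 31.5) − (68.8497 − 83.79) / 3.23 = −1.34 km.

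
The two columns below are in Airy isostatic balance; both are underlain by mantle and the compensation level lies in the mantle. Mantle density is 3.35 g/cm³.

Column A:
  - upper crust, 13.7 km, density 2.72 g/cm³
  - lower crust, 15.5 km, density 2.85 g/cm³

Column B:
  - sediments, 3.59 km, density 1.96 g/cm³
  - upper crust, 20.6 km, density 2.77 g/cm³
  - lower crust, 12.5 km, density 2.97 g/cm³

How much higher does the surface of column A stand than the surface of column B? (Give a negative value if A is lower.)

For any compensation level in the mantle, the mantle terms cancel and isostasy reduces to e = (Σt_A − Σt_B) − (Σ(ρt)_A − Σ(ρt)_B) / ρ_m.
Σt_A = 29.2 km; Σt_B = 36.69 km; Σ(ρt)_A = 81.439; Σ(ρt)_B = 101.2234 (in km·g/cm³).
e = (29.2 − 36.69) − (81.439 − 101.2234) / 3.35 = −1.58 km.

−1.58 km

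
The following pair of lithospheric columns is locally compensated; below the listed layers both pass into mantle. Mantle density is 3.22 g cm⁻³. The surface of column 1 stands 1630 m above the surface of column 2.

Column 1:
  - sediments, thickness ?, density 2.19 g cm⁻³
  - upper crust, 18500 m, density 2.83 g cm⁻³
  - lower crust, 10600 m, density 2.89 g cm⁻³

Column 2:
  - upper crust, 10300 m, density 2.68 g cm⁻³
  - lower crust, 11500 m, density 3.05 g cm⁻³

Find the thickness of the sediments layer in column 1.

1990 m

Take the compensation level at the base of the deeper column (depth z_c below the surface of column 1) and equate Σ ρ_i t_i down to z_c; mantle fills any gap and the z_c terms cancel.
Column 1: x×2.19 + 18500×2.83 + 10600×2.89 + (z_c − 29100 − x)×3.22
Column 2: 1630×0 + 10300×2.68 + 11500×3.05 + (z_c − 1630 − 21800)×3.22
The z_c×3.22 term appears on both sides and cancels. Collect the known terms of each column as K = Σ(ρt)_known − 3.22 × (depth of known layers): K_1 = 82989 − 3.22×29100 = −10713; K_2 = 62679 − 3.22×(1630 + 21800) = −12765.6.
Balance: K_1 − x×(3.22 − 2.19) = K_2, so x = (K_1 − K_2)/(3.22 − 2.19) = 2052.6/1.03 = 1990 m.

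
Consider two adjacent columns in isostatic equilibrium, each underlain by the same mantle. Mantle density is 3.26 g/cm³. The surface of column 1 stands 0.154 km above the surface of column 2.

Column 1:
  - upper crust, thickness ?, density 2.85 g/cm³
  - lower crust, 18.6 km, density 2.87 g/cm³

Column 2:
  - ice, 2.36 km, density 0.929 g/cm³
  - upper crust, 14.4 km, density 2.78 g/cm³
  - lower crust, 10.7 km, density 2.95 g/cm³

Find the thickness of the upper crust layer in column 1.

21.9 km

Take the compensation level at the base of the deeper column (depth z_c below the surface of column 1) and equate Σ ρ_i t_i down to z_c; mantle fills any gap and the z_c terms cancel.
Column 1: x×2.85 + 18.6×2.87 + (z_c − 18.6 − x)×3.26
Column 2: 0.154×0 + 2.36×0.929 + 14.4×2.78 + 10.7×2.95 + (z_c − 0.154 − 27.46)×3.26
The z_c×3.26 term appears on both sides and cancels. Collect the known terms of each column as K = Σ(ρt)_known − 3.26 × (depth of known layers): K_1 = 53.382 − 3.26×18.6 = −7.254; K_2 = 73.78944 − 3.26×(0.154 + 27.46) = −16.2322.
Balance: K_1 − x×(3.26 − 2.85) = K_2, so x = (K_1 − K_2)/(3.26 − 2.85) = 8.9782/0.41 = 21.9 km.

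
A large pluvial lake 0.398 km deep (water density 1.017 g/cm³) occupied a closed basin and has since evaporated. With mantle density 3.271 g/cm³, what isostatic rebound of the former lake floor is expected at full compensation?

0.124 km

u = d ρ_w/ρ_m = 0.398 km × 1.017/3.271 = 0.124 km.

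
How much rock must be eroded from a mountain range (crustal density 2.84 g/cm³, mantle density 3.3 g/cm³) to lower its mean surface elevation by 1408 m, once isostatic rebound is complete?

Net drop Δ = e − u = e − e ρ_c/ρ_m = e (ρ_m − ρ_c)/ρ_m.
e = Δ ρ_m/(ρ_m − ρ_c) = 1408 m × 3.3/0.46 = 10100 m.

10100 m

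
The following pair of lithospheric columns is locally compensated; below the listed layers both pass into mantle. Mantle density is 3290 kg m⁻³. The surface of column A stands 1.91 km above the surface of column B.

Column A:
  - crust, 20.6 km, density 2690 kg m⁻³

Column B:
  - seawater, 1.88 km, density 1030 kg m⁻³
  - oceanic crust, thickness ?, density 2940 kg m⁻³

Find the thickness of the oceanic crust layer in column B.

5.22 km

Take the compensation level at the base of the deeper column (depth z_c below the surface of column A) and equate Σ ρ_i t_i down to z_c; mantle fills any gap and the z_c terms cancel.
Column A: 20.6×2690 + (z_c − 20.6)×3290
Column B: 1.91×0 + 1.88×1030 + x×2940 + (z_c − 1.91 − 1.88 − x)×3290
The z_c×3290 term appears on both sides and cancels. Collect the known terms of each column as K = Σ(ρt)_known − 3290 × (depth of known layers): K_A = 55414 − 3290×20.6 = −12360; K_B = 1936.4 − 3290×(1.91 + 1.88) = −10532.7.
Balance: K_A = K_B − x×(3290 − 2940), so x = (K_B − K_A)/(3290 − 2940) = 1827.3/350 = 5.22 km.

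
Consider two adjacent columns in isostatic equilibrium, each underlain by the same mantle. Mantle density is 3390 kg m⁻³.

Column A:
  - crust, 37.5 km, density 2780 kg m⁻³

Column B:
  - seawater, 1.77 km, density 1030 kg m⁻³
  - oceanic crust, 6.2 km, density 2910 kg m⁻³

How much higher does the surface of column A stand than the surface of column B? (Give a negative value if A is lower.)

4.64 km

For any compensation level in the mantle, the mantle terms cancel and isostasy reduces to e = (Σt_A − Σt_B) − (Σ(ρt)_A − Σ(ρt)_B) / ρ_m.
Σt_A = 37.5 km; Σt_B = 7.97 km; Σ(ρt)_A = 104250; Σ(ρt)_B = 19865.1 (in km·kg m⁻³).
e = (37.5 − 7.97) − (104250 − 19865.1) / 3390 = 4.64 km.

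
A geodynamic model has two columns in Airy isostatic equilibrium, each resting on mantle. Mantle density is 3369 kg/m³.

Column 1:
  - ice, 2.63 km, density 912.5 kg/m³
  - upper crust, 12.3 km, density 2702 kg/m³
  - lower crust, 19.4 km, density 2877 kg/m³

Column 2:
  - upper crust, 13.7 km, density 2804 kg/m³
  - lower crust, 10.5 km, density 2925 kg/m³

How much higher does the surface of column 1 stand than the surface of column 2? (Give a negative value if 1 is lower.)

3.5 km

For any compensation level in the mantle, the mantle terms cancel and isostasy reduces to e = (Σt_1 − Σt_2) − (Σ(ρt)_1 − Σ(ρt)_2) / ρ_m.
Σt_1 = 34.33 km; Σt_2 = 24.2 km; Σ(ρt)_1 = 91448.275; Σ(ρt)_2 = 69127.3 (in km·kg/m³).
e = (34.33 − 24.2) − (91448.275 − 69127.3) / 3369 = 3.5 km.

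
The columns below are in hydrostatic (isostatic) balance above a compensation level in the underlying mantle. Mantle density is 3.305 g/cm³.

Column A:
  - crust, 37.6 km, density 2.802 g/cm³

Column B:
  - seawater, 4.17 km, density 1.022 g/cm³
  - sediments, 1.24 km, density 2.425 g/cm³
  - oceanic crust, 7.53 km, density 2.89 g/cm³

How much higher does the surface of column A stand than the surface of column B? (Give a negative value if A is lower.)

For any compensation level in the mantle, the mantle terms cancel and isostasy reduces to e = (Σt_A − Σt_B) − (Σ(ρt)_A − Σ(ρt)_B) / ρ_m.
Σt_A = 37.6 km; Σt_B = 12.94 km; Σ(ρt)_A = 105.3552; Σ(ρt)_B = 29.03044 (in km·g/cm³).
e = (37.6 − 12.94) − (105.3552 − 29.03044) / 3.305 = 1.57 km.

1.57 km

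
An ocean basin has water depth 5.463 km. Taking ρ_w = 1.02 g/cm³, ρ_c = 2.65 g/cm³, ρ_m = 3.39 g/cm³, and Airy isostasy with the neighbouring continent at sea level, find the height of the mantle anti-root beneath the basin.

12 km

Isostatic balance requires: replacing crust with seawater at the top is compensated by replacing crust with mantle at the base: d (ρ_c − ρ_w) = a (ρ_m − ρ_c).
a = d (ρ_c − ρ_w)/(ρ_m − ρ_c) = 5.463 km × 1.63/0.74 = 12 km.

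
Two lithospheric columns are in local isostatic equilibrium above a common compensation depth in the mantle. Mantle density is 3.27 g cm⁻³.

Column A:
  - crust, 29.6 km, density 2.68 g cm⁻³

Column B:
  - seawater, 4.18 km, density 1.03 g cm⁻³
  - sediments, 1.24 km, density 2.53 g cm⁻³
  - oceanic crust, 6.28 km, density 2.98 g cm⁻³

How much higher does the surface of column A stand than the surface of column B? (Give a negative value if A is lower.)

For any compensation level in the mantle, the mantle terms cancel and isostasy reduces to e = (Σt_A − Σt_B) − (Σ(ρt)_A − Σ(ρt)_B) / ρ_m.
Σt_A = 29.6 km; Σt_B = 11.7 km; Σ(ρt)_A = 79.328; Σ(ρt)_B = 26.157 (in km·g cm⁻³).
e = (29.6 − 11.7) − (79.328 − 26.157) / 3.27 = 1.64 km.

1.64 km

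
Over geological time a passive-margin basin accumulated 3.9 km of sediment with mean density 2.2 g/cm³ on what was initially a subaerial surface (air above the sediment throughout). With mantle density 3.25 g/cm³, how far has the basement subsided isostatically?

Subaerial load: s = t ρ_sed / ρ_m = 3.9 km × 2.2/3.25 = 2.64 km.

2.64 km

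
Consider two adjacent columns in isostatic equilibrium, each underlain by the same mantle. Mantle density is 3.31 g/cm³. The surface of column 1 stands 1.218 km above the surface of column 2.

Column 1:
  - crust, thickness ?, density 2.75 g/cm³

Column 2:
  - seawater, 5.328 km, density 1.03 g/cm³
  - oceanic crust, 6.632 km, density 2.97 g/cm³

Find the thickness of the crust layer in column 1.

Take the compensation level at the base of the deeper column (depth z_c below the surface of column 1) and equate Σ ρ_i t_i down to z_c; mantle fills any gap and the z_c terms cancel.
Column 1: x×2.75 + (z_c − 0 − x)×3.31
Column 2: 1.218×0 + 5.328×1.03 + 6.632×2.97 + (z_c − 1.218 − 11.96)×3.31
The z_c×3.31 term appears on both sides and cancels. Collect the known terms of each column as K = Σ(ρt)_known − 3.31 × (depth of known layers): K_1 = 0 − 3.31×0 = 0; K_2 = 25.18488 − 3.31×(1.218 + 11.96) = −18.4343.
Balance: K_1 − x×(3.31 − 2.75) = K_2, so x = (K_1 − K_2)/(3.31 − 2.75) = 18.4343/0.56 = 32.9 km.

32.9 km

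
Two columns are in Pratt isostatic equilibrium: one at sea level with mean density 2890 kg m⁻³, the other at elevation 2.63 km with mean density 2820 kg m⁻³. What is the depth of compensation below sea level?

ρ_ref D = ρ (D + h) → D (ρ_ref − ρ) = ρ h.
D = ρ h/(ρ_ref − ρ) = 2820 × 2.63 km/(2890 − 2820) = 106 km.

106 km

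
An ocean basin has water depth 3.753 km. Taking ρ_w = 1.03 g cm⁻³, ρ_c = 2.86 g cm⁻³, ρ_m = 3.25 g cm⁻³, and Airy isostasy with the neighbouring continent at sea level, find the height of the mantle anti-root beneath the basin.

17.6 km

Balancing pressure at the compensation depth: replacing crust with seawater at the top is compensated by replacing crust with mantle at the base: d (ρ_c − ρ_w) = a (ρ_m − ρ_c).
a = d (ρ_c − ρ_w)/(ρ_m − ρ_c) = 3.753 km × 1.83/0.39 = 17.6 km.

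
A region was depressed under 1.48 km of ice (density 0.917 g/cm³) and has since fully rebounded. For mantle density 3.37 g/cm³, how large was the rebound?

Removing the load lets mantle flow back in; uplift u satisfies ρ_ice t = ρ_m u.
u = t ρ_ice/ρ_m = 1.48 km × 0.917/3.37 = 0.403 km.

0.403 km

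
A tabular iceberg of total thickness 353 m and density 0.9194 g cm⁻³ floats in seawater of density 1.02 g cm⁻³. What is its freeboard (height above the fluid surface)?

34.8 m

Floating equilibrium: submerged depth d = t ρ_obj/ρ_fluid = 353 m × 0.9194/1.02 = 318.2 m.
Freeboard = t − d = 353 m − 318.2 m = 34.8 m.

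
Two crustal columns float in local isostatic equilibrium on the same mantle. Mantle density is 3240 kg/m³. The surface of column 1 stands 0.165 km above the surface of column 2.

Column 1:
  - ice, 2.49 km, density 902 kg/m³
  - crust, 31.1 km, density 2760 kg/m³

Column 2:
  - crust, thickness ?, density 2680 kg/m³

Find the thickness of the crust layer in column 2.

Take the compensation level at the base of the deeper column (depth z_c below the surface of column 1) and equate Σ ρ_i t_i down to z_c; mantle fills any gap and the z_c terms cancel.
Column 1: 2.49×902 + 31.1×2760 + (z_c − 33.59)×3240
Column 2: 0.165×0 + x×2680 + (z_c − 0.165 − 0 − x)×3240
The z_c×3240 term appears on both sides and cancels. Collect the known terms of each column as K = Σ(ρt)_known − 3240 × (depth of known layers): K_1 = 88081.98 − 3240×33.59 = −20749.62; K_2 = 0 − 3240×(0.165 + 0) = −534.6.
Balance: K_1 = K_2 − x×(3240 − 2680), so x = (K_2 − K_1)/(3240 − 2680) = 20215/560 = 36.1 km.

36.1 km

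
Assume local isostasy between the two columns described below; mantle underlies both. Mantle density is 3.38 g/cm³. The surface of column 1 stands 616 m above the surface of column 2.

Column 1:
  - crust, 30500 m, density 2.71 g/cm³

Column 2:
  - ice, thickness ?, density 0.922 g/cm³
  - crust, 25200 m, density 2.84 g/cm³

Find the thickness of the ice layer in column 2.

Take the compensation level at the base of the deeper column (depth z_c below the surface of column 1) and equate Σ ρ_i t_i down to z_c; mantle fills any gap and the z_c terms cancel.
Column 1: 30500×2.71 + (z_c − 30500)×3.38
Column 2: 616×0 + x×0.922 + 25200×2.84 + (z_c − 616 − 25200 − x)×3.38
The z_c×3.38 term appears on both sides and cancels. Collect the known terms of each column as K = Σ(ρt)_known − 3.38 × (depth of known layers): K_1 = 82655 − 3.38×30500 = −20435; K_2 = 71568 − 3.38×(616 + 25200) = −15690.08.
Balance: K_1 = K_2 − x×(3.38 − 0.922), so x = (K_2 − K_1)/(3.38 − 0.922) = 4744.92/2.458 = 1930 m.

1930 m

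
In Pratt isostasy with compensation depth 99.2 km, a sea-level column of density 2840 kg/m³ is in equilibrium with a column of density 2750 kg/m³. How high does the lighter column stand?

3.25 km

ρ_ref D = ρ (D + h) → h = D (ρ_ref − ρ)/ρ.
h = 99.2 km × (2840 − 2750)/2750 = 3.25 km.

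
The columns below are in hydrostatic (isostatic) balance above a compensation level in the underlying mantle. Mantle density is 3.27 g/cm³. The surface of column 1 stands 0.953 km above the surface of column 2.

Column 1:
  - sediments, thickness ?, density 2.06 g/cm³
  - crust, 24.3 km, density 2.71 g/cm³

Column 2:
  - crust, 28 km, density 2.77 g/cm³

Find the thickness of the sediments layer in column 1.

2.9 km

Take the compensation level at the base of the deeper column (depth z_c below the surface of column 1) and equate Σ ρ_i t_i down to z_c; mantle fills any gap and the z_c terms cancel.
Column 1: x×2.06 + 24.3×2.71 + (z_c − 24.3 − x)×3.27
Column 2: 0.953×0 + 28×2.77 + (z_c − 0.953 − 28)×3.27
The z_c×3.27 term appears on both sides and cancels. Collect the known terms of each column as K = Σ(ρt)_known − 3.27 × (depth of known layers): K_1 = 65.853 − 3.27×24.3 = −13.608; K_2 = 77.56 − 3.27×(0.953 + 28) = −17.11631.
Balance: K_1 − x×(3.27 − 2.06) = K_2, so x = (K_1 − K_2)/(3.27 − 2.06) = 3.50831/1.21 = 2.9 km.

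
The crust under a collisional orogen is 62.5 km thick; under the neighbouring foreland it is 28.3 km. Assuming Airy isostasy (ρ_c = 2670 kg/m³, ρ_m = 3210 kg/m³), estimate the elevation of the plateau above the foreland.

5.75 km

Excess crust Δ = 62.5 km − 28.3 km = 34.2 km, split between elevation h and root r with h + r = Δ.
Airy balance ρ_c h = (ρ_m − ρ_c) r gives r = h ρ_c/(ρ_m − ρ_c), so h (1 + ρ_c/(ρ_m − ρ_c)) = Δ, i.e. h = Δ (ρ_m − ρ_c)/ρ_m.
h = 34.2 km × 540/3210 = 5.75 km.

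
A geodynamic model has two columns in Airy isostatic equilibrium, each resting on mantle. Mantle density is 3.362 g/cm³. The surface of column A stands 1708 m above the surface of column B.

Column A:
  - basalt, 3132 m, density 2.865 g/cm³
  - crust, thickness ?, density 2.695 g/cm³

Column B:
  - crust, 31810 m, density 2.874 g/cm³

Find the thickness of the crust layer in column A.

29500 m

Take the compensation level at the base of the deeper column (depth z_c below the surface of column A) and equate Σ ρ_i t_i down to z_c; mantle fills any gap and the z_c terms cancel.
Column A: 3132×2.865 + x×2.695 + (z_c − 3132 − x)×3.362
Column B: 1708×0 + 31810×2.874 + (z_c − 1708 − 31810)×3.362
The z_c×3.362 term appears on both sides and cancels. Collect the known terms of each column as K = Σ(ρt)_known − 3.362 × (depth of known layers): K_A = 8973.18 − 3.362×3132 = −1556.604; K_B = 91421.94 − 3.362×(1708 + 31810) = −21265.576.
Balance: K_A − x×(3.362 − 2.695) = K_B, so x = (K_A − K_B)/(3.362 − 2.695) = 19709/0.667 = 29500 m.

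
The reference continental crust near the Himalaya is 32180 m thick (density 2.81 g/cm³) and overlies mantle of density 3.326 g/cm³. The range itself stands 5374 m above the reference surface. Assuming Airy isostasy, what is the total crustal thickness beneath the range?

66800 m

Root depth r = h ρ_c / (ρ_m − ρ_c) = 5374 m × 2.81 / 0.516 = 29270 m.
Total thickness = T + h + r = 32180 m + 5374 m + 29270 m = 66800 m.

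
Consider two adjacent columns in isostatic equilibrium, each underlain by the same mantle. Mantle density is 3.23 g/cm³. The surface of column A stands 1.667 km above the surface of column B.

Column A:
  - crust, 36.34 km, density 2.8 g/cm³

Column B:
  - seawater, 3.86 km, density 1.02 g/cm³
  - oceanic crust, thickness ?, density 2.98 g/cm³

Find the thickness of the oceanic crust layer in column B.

6.84 km

Take the compensation level at the base of the deeper column (depth z_c below the surface of column A) and equate Σ ρ_i t_i down to z_c; mantle fills any gap and the z_c terms cancel.
Column A: 36.34×2.8 + (z_c − 36.34)×3.23
Column B: 1.667×0 + 3.86×1.02 + x×2.98 + (z_c − 1.667 − 3.86 − x)×3.23
The z_c×3.23 term appears on both sides and cancels. Collect the known terms of each column as K = Σ(ρt)_known − 3.23 × (depth of known layers): K_A = 101.752 − 3.23×36.34 = −15.6262; K_B = 3.9372 − 3.23×(1.667 + 3.86) = −13.91501.
Balance: K_A = K_B − x×(3.23 − 2.98), so x = (K_B − K_A)/(3.23 − 2.98) = 1.71119/0.25 = 6.84 km.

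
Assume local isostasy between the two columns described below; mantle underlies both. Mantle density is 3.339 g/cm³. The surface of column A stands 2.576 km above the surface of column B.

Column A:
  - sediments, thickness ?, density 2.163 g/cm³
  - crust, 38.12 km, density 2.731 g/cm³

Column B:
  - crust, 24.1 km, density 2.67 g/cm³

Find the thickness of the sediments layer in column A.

1.32 km

Take the compensation level at the base of the deeper column (depth z_c below the surface of column A) and equate Σ ρ_i t_i down to z_c; mantle fills any gap and the z_c terms cancel.
Column A: x×2.163 + 38.12×2.731 + (z_c − 38.12 − x)×3.339
Column B: 2.576×0 + 24.1×2.67 + (z_c − 2.576 − 24.1)×3.339
The z_c×3.339 term appears on both sides and cancels. Collect the known terms of each column as K = Σ(ρt)_known − 3.339 × (depth of known layers): K_A = 104.10572 − 3.339×38.12 = −23.17696; K_B = 64.347 − 3.339×(2.576 + 24.1) = −24.724164.
Balance: K_A − x×(3.339 − 2.163) = K_B, so x = (K_A − K_B)/(3.339 − 2.163) = 1.5472/1.176 = 1.32 km.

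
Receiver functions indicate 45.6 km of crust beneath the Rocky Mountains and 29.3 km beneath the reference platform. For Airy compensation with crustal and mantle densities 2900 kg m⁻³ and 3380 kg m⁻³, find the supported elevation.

Excess crust Δ = 45.6 km − 29.3 km = 16.3 km, split between elevation h and root r with h + r = Δ.
Airy balance ρ_c h = (ρ_m − ρ_c) r gives r = h ρ_c/(ρ_m − ρ_c), so h (1 + ρ_c/(ρ_m − ρ_c)) = Δ, i.e. h = Δ (ρ_m − ρ_c)/ρ_m.
h = 16.3 km × 480/3380 = 2.31 km.

2.31 km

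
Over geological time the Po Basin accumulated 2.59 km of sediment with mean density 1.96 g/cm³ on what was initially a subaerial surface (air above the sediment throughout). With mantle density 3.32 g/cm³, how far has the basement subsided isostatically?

1.53 km

Subaerial load: s = t ρ_sed / ρ_m = 2.59 km × 1.96/3.32 = 1.53 km.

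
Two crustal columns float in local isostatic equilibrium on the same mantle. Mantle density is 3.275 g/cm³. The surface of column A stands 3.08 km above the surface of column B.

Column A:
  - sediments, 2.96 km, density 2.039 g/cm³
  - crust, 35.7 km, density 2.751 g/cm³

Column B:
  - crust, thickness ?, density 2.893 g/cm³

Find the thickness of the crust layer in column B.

Take the compensation level at the base of the deeper column (depth z_c below the surface of column A) and equate Σ ρ_i t_i down to z_c; mantle fills any gap and the z_c terms cancel.
Column A: 2.96×2.039 + 35.7×2.751 + (z_c − 38.66)×3.275
Column B: 3.08×0 + x×2.893 + (z_c − 3.08 − 0 − x)×3.275
The z_c×3.275 term appears on both sides and cancels. Collect the known terms of each column as K = Σ(ρt)_known − 3.275 × (depth of known layers): K_A = 104.24614 − 3.275×38.66 = −22.36536; K_B = 0 − 3.275×(3.08 + 0) = −10.087.
Balance: K_A = K_B − x×(3.275 − 2.893), so x = (K_B − K_A)/(3.275 − 2.893) = 12.2784/0.382 = 32.1 km.

32.1 km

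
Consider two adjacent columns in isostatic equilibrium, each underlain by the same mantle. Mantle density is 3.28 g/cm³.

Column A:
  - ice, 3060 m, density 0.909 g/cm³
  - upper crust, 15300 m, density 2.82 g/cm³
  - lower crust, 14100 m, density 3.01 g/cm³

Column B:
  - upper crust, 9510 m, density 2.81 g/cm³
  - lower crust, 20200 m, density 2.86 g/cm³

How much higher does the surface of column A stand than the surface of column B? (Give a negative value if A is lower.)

1570 m

For any compensation level in the mantle, the mantle terms cancel and isostasy reduces to e = (Σt_A − Σt_B) − (Σ(ρt)_A − Σ(ρt)_B) / ρ_m.
Σt_A = 32460 m; Σt_B = 29710 m; Σ(ρt)_A = 88368.54; Σ(ρt)_B = 84495.1 (in m·g/cm³).
e = (32460 − 29710) − (88368.54 − 84495.1) / 3.28 = 1570 m.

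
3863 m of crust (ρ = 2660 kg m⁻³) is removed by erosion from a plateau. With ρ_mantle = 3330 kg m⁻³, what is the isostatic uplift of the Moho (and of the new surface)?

Unloading: uplift u = e ρ_c/ρ_m = 3863 m × 2660/3330 = 3090 m.

3090 m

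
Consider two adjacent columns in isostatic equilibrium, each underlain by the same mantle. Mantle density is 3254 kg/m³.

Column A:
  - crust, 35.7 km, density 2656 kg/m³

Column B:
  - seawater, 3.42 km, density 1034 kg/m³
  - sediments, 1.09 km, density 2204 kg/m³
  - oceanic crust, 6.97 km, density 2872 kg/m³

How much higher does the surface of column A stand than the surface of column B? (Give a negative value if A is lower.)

3.06 km

For any compensation level in the mantle, the mantle terms cancel and isostasy reduces to e = (Σt_A − Σt_B) − (Σ(ρt)_A − Σ(ρt)_B) / ρ_m.
Σt_A = 35.7 km; Σt_B = 11.48 km; Σ(ρt)_A = 94819.2; Σ(ρt)_B = 25956.48 (in km·kg/m³).
e = (35.7 − 11.48) − (94819.2 − 25956.48) / 3254 = 3.06 km.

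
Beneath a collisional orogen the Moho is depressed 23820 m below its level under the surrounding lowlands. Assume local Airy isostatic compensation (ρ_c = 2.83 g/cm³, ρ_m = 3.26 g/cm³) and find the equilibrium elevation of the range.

In Airy isostatic equilibrium: ρ_c h = (ρ_m − ρ_c) r.
h = r (ρ_m − ρ_c) / ρ_c = 23820 m × (3.26 − 2.83) / 2.83 = 3620 m.

3620 m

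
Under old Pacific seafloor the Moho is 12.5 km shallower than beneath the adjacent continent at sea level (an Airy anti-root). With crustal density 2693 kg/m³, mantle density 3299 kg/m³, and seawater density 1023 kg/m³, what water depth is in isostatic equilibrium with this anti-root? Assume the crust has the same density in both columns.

4.54 km

Replacing a thickness d of crust by seawater at the top must be balanced by replacing crust with mantle at the base: d (ρ_c − ρ_w) = a (ρ_m − ρ_c).
d = a (ρ_m − ρ_c)/(ρ_c − ρ_w) = 12.5 km × 606/1670 = 4.54 km.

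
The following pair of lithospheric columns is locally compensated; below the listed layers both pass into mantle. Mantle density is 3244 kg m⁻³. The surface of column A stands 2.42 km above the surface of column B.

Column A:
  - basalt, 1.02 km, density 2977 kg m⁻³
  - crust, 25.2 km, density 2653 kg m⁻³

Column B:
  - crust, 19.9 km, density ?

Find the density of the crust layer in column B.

2880 kg m⁻³

Take the compensation level at the base of the deeper column (depth z_c below the surface of column A) and equate Σ ρ_i t_i down to z_c; mantle fills any gap and the z_c terms cancel.
Column A: 1.02×2977 + 25.2×2653 + (z_c − 26.22)×3244
Column B: 2.42×0 + 19.9×ρ + (z_c − 2.42 − 19.9)×3244
The z_c×3244 term appears on both sides and cancels. Collect the known terms of each column as K = Σ(ρt)_known − 3244 × (depth of known layers): K_A = 69892.14 − 3244×26.22 = −15165.54; K_B = 0 − 3244×(2.42 + 19.9) = −72406.08.
Balance: K_A = K_B + 19.9×ρ, so ρ = (K_A − K_B)/19.9 = 57240.5/19.9 = 2880 kg m⁻³.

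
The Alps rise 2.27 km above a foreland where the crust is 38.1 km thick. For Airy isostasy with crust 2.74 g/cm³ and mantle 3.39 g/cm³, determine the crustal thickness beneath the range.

49.9 km

Root depth r = h ρ_c / (ρ_m − ρ_c) = 2.27 km × 2.74 / 0.65 = 9.569 km.
Total thickness = T + h + r = 38.1 km + 2.27 km + 9.569 km = 49.9 km.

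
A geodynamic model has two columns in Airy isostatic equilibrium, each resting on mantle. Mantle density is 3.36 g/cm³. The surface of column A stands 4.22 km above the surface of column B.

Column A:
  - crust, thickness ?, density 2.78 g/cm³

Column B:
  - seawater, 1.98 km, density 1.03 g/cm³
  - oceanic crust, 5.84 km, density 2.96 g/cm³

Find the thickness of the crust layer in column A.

36.4 km

Take the compensation level at the base of the deeper column (depth z_c below the surface of column A) and equate Σ ρ_i t_i down to z_c; mantle fills any gap and the z_c terms cancel.
Column A: x×2.78 + (z_c − 0 − x)×3.36
Column B: 4.22×0 + 1.98×1.03 + 5.84×2.96 + (z_c − 4.22 − 7.82)×3.36
The z_c×3.36 term appears on both sides and cancels. Collect the known terms of each column as K = Σ(ρt)_known − 3.36 × (depth of known layers): K_A = 0 − 3.36×0 = 0; K_B = 19.3258 − 3.36×(4.22 + 7.82) = −21.1286.
Balance: K_A − x×(3.36 − 2.78) = K_B, so x = (K_A − K_B)/(3.36 − 2.78) = 21.1286/0.58 = 36.4 km.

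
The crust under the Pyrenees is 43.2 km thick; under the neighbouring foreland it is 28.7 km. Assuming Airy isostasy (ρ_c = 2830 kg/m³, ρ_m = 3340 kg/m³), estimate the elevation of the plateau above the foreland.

2.21 km

Excess crust Δ = 43.2 km − 28.7 km = 14.5 km, split between elevation h and root r with h + r = Δ.
Airy balance ρ_c h = (ρ_m − ρ_c) r gives r = h ρ_c/(ρ_m − ρ_c), so h (1 + ρ_c/(ρ_m − ρ_c)) = Δ, i.e. h = Δ (ρ_m − ρ_c)/ρ_m.
h = 14.5 km × 510/3340 = 2.21 km.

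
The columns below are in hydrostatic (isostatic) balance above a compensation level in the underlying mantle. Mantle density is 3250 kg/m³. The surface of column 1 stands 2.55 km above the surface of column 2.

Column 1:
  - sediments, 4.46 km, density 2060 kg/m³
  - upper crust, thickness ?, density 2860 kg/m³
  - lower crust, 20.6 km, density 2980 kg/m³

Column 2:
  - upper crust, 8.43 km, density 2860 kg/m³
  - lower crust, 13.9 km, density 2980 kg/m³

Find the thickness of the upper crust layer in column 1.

Take the compensation level at the base of the deeper column (depth z_c below the surface of column 1) and equate Σ ρ_i t_i down to z_c; mantle fills any gap and the z_c terms cancel.
Column 1: 4.46×2060 + x×2860 + 20.6×2980 + (z_c − 25.06 − x)×3250
Column 2: 2.55×0 + 8.43×2860 + 13.9×2980 + (z_c − 2.55 − 22.33)×3250
The z_c×3250 term appears on both sides and cancels. Collect the known terms of each column as K = Σ(ρt)_known − 3250 × (depth of known layers): K_1 = 70575.6 − 3250×25.06 = −10869.4; K_2 = 65531.8 − 3250×(2.55 + 22.33) = −15328.2.
Balance: K_1 − x×(3250 − 2860) = K_2, so x = (K_1 − K_2)/(3250 − 2860) = 4458.8/390 = 11.4 km.

11.4 km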